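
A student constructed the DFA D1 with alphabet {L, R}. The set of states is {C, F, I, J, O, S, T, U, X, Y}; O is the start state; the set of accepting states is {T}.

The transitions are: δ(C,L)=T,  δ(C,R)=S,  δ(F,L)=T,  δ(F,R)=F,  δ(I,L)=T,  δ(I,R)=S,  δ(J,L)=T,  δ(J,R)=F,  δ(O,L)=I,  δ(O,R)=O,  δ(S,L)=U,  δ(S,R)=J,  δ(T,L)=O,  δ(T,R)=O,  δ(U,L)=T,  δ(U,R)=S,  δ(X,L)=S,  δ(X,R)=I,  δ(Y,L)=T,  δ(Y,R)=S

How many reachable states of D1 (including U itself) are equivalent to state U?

States {C,X,Y} cannot be reached from the start state, so discard them.
Initial partition by acceptance: {T} | {F,I,J,O,S,U}.
On input L, block {F,I,J,O,S,U} splits into {F,I,J,U} and {O,S}.
On input R, block {F,I,J,U} splits into {F,J} and {I,U}.
On input R, block {O,S} splits into {O} and {S}.
No further refinement is possible. Final partition (5 blocks): {T} | {F,J} | {O} | {I,U} | {S}.
The equivalence class containing U is {I,U}, of size 2.

2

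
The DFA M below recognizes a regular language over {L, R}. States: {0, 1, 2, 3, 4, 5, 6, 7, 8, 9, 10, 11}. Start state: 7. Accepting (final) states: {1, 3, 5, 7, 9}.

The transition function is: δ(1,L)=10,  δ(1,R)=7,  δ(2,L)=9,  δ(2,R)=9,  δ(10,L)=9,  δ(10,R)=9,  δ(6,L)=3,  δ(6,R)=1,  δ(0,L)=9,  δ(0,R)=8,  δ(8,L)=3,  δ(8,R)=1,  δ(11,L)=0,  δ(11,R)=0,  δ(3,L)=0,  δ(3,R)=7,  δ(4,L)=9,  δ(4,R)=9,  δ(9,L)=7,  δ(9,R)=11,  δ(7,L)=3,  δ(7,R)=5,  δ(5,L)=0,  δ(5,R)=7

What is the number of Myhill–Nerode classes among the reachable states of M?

States {2,4,6} cannot be reached from the start state, so discard them.
Initial partition by acceptance: {1,3,5,7,9} | {0,8,10,11}.
Refine {1,3,5,7,9} on symbol L: members go to different blocks, giving {1,3,5} and {7,9}.
On input L, block {0,8,10,11} splits into {0,10} and {8} and {11}.
On input R, block {0,10} splits into {0} and {10}.
Split {1,3,5} by δ(·,L) → {3,5} and {1}.
On input L, block {7,9} splits into {7} and {9}.
The partition is now stable with 8 blocks: {3,5} | {0} | {7} | {8} | {11} | {10} | {1} | {9}.

8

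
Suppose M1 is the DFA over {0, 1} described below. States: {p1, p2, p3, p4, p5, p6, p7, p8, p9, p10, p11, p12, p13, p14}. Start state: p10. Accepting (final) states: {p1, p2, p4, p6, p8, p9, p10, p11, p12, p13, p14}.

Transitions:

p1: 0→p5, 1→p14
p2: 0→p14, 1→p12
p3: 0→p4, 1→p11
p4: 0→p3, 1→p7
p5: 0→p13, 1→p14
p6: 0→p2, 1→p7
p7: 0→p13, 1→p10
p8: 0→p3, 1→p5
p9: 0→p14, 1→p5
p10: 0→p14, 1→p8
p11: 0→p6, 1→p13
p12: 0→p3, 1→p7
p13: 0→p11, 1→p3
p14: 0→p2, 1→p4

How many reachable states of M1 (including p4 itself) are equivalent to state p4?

States {p1,p9} cannot be reached from the start state, so discard them.
Start with accepting vs non-accepting: {p2,p4,p6,p8,p10,p11,p12,p13,p14} | {p3,p5,p7}.
On input 0, block {p2,p4,p6,p8,p10,p11,p12,p13,p14} splits into {p2,p6,p10,p11,p13,p14} and {p4,p8,p12}.
On input 1, block {p2,p6,p10,p11,p13,p14} splits into {p2,p10,p14} and {p6,p13} and {p11}.
Refine {p3,p5,p7} on symbol 0: members go to different blocks, giving {p5,p7} and {p3}.
On input 0, block {p6,p13} splits into {p6} and {p13}.
The partition is now stable with 7 blocks: {p2,p10,p14} | {p5,p7} | {p4,p8,p12} | {p6} | {p11} | {p3} | {p13}.
State p4 belongs to the block {p4,p8,p12}, which has 3 states.

3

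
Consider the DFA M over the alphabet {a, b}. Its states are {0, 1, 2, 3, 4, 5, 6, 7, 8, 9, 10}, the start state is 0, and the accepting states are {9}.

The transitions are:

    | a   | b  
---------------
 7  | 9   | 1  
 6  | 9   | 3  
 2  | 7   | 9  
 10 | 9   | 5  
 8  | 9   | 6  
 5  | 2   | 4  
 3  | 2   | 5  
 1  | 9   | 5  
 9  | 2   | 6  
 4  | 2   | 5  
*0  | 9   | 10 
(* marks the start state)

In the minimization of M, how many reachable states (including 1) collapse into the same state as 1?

States {8} cannot be reached from the start state, so discard them.
Start with accepting vs non-accepting: {9} | {0,1,2,3,4,5,6,7,10}.
On input a, block {0,1,2,3,4,5,6,7,10} splits into {0,1,6,7,10} and {2,3,4,5}.
On input b, block {0,1,6,7,10} splits into {1,6,10} and {0,7}.
Split {2,3,4,5} by δ(·,a) → {3,4,5} and {2}.
The partition is now stable with 5 blocks: {9} | {1,6,10} | {3,4,5} | {0,7} | {2}.
The equivalence class containing 1 is {1,6,10}, of size 3.

3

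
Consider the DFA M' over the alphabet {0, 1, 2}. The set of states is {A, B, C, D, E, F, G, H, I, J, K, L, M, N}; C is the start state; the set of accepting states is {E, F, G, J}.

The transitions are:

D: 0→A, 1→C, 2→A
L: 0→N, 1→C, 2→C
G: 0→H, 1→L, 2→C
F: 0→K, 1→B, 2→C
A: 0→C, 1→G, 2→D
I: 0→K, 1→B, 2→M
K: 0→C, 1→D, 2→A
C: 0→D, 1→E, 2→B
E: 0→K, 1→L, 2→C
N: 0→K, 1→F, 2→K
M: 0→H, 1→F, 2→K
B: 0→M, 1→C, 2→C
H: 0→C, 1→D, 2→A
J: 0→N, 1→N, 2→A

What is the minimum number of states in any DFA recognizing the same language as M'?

7

Reachable states from the start: {A,B,C,D,E,F,G,H,K,L,M,N}. Unreachable: {I,J} — drop them.
Start with accepting vs non-accepting: {E,F,G} | {A,B,C,D,H,K,L,M,N}.
Refine {A,B,C,D,H,K,L,M,N} on symbol 1: members go to different blocks, giving {B,D,H,K,L} and {A,C,M,N}.
Split {B,D,H,K,L} by δ(·,1) → {B,D,L} and {H,K}.
Split {A,C,M,N} by δ(·,0) → {M,N} and {A} and {C}.
Split {B,D,L} by δ(·,0) → {B,L} and {D}.
Stable partition: {E,F,G} | {B,L} | {M,N} | {H,K} | {A} | {C} | {D} — 7 equivalence classes.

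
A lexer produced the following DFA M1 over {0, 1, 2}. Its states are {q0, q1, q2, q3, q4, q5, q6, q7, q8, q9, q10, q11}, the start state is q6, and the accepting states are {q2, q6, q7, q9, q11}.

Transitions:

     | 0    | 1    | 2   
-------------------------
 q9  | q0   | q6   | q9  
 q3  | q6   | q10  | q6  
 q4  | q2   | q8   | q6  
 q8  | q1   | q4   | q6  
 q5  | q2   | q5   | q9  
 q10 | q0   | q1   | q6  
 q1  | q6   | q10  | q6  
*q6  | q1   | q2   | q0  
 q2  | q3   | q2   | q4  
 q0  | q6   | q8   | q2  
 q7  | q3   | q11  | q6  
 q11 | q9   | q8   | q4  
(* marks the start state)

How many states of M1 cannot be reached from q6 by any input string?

BFS from q6 reaches {q0, q1, q2, q3, q4, q6, q8, q10}; the 4 state(s) q5, q7, q9, q11 are never visited.

4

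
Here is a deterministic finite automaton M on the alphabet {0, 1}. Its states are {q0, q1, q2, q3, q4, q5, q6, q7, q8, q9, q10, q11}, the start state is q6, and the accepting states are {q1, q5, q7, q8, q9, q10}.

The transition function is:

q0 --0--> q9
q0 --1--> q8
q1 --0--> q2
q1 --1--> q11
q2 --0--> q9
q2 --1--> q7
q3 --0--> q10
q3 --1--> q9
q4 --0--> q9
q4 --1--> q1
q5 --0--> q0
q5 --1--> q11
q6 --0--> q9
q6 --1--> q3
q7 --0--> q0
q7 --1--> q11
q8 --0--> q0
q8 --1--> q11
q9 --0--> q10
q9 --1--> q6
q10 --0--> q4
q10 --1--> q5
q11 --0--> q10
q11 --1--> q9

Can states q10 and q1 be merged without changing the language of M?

No

Every state is reachable, so we keep all 12.
P0 = {q1,q5,q7,q8,q9,q10} | {q0,q2,q3,q4,q6,q11}.
On input 0, block {q1,q5,q7,q8,q9,q10} splits into {q1,q5,q7,q8,q10} and {q9}.
On input 1, block {q1,q5,q7,q8,q10} splits into {q1,q5,q7,q8} and {q10}.
Split {q0,q2,q3,q4,q6,q11} by δ(·,0) → {q0,q2,q4,q6} and {q3,q11}.
On input 1, block {q0,q2,q4,q6} splits into {q0,q2,q4} and {q6}.
Stable partition: {q1,q5,q7,q8} | {q0,q2,q4} | {q9} | {q10} | {q3,q11} | {q6} — 6 equivalence classes.
q10 and q1 end up in different blocks, so they are distinguishable. For instance, the string '1' is accepted from only q10.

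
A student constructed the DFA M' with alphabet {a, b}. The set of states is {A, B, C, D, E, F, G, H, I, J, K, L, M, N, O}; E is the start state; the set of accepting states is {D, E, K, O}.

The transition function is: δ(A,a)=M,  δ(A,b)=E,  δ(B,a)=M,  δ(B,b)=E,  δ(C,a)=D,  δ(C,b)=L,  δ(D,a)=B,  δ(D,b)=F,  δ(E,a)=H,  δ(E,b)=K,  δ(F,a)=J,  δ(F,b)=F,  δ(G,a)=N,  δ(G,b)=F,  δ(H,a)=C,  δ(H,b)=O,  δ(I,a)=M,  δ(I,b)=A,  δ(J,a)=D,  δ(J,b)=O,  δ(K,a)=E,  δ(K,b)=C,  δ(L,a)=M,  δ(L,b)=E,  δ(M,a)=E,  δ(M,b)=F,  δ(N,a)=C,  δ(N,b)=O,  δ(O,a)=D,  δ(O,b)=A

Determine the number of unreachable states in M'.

3

Starting at E and following transitions, the reachable set is {A, B, C, D, E, F, H, J, K, L, M, O}. That leaves G, I, N unreachable — 3 in total.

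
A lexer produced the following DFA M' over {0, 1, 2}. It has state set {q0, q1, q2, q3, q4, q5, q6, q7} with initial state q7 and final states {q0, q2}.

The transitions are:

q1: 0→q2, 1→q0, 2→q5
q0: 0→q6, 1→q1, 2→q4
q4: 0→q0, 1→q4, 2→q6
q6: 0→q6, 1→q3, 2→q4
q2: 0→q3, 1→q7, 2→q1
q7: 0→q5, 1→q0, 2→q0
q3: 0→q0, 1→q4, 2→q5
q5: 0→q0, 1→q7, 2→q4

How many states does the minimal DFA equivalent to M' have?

8

All states are reachable from the start state.
P0 = {q0,q2} | {q1,q3,q4,q5,q6,q7}.
Refine {q1,q3,q4,q5,q6,q7} on symbol 0: members go to different blocks, giving {q1,q3,q4,q5} and {q6,q7}.
Split {q0,q2} by δ(·,0) → {q0} and {q2}.
Refine {q1,q3,q4,q5} on symbol 0: members go to different blocks, giving {q3,q4,q5} and {q1}.
Refine {q3,q4,q5} on symbol 1: members go to different blocks, giving {q3,q4} and {q5}.
Refine {q3,q4} on symbol 2: members go to different blocks, giving {q3} and {q4}.
On input 0, block {q6,q7} splits into {q6} and {q7}.
Stable partition: {q0} | {q3} | {q6} | {q2} | {q1} | {q5} | {q4} | {q7} — 8 equivalence classes.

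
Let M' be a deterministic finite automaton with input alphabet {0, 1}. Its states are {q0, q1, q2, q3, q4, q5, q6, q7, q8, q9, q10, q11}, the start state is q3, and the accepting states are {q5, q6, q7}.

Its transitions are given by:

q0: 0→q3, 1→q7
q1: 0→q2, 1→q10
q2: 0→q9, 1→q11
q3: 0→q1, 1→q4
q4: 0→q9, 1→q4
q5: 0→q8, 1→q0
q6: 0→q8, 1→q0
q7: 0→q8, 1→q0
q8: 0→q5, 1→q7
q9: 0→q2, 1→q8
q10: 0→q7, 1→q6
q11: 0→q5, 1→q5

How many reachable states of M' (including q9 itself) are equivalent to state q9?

3

All states are reachable from the start state.
Start with accepting vs non-accepting: {q5,q6,q7} | {q0,q1,q2,q3,q4,q8,q9,q10,q11}.
Refine {q0,q1,q2,q3,q4,q8,q9,q10,q11} on symbol 0: members go to different blocks, giving {q0,q1,q2,q3,q4,q9} and {q8,q10,q11}.
On input 1, block {q0,q1,q2,q3,q4,q9} splits into {q1,q2,q9} and {q3,q4} and {q0}.
No further refinement is possible. Final partition (5 blocks): {q5,q6,q7} | {q1,q2,q9} | {q8,q10,q11} | {q3,q4} | {q0}.
State q9 belongs to the block {q1,q2,q9}, which has 3 states.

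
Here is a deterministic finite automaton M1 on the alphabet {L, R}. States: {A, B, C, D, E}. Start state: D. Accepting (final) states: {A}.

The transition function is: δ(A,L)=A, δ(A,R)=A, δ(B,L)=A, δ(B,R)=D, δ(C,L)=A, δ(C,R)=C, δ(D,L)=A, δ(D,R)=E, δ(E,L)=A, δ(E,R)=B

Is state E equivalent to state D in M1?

States {C} cannot be reached from the start state, so discard them.
P0 = {A} | {B,D,E}.
The partition is now stable with 2 blocks: {A} | {B,D,E}.
E and D lie in the same block of the stable partition, so they are equivalent — no string distinguishes them.

Yes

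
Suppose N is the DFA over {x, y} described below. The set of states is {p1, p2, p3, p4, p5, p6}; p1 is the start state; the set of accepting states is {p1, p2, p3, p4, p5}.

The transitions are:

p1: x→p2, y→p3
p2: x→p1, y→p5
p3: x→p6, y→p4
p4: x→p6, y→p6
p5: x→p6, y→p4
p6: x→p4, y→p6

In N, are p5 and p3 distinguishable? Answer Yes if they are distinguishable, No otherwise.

All states are reachable from the start state.
Start with accepting vs non-accepting: {p1,p2,p3,p4,p5} | {p6}.
Split {p1,p2,p3,p4,p5} by δ(·,x) → {p3,p4,p5} and {p1,p2}.
Refine {p3,p4,p5} on symbol y: members go to different blocks, giving {p3,p5} and {p4}.
Stable partition: {p3,p5} | {p6} | {p1,p2} | {p4} — 4 equivalence classes.
p5 and p3 lie in the same block of the stable partition, so they are equivalent — no string distinguishes them.

No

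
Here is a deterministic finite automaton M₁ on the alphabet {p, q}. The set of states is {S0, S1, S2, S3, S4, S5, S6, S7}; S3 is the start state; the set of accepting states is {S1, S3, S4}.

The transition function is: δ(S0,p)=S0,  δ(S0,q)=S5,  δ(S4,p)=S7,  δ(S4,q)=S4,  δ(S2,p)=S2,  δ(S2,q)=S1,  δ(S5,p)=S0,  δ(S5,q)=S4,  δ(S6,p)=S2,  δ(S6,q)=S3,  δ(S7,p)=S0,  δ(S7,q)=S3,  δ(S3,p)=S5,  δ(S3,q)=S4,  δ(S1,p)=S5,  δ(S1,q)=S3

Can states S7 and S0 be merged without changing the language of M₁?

No

First remove the unreachable states {S1,S2,S6}; 5 states remain.
Initial partition by acceptance: {S3,S4} | {S0,S5,S7}.
Split {S0,S5,S7} by δ(·,q) → {S5,S7} and {S0}.
Stable partition: {S3,S4} | {S5,S7} | {S0} — 3 equivalence classes.
S7 and S0 end up in different blocks, so they are distinguishable. For instance, the string 'q' is accepted from only S7.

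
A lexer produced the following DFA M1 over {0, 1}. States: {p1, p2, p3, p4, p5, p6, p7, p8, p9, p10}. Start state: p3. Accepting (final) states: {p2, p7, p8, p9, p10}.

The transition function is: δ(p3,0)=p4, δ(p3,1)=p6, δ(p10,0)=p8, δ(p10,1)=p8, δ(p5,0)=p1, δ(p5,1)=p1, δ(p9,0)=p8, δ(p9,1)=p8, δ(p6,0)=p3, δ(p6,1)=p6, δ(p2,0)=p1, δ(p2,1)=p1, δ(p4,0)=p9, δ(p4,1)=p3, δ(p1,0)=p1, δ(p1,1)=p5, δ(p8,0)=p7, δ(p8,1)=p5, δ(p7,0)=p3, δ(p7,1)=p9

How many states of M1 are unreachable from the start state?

2

BFS from p3 reaches {p1, p3, p4, p5, p6, p7, p8, p9}; the 2 state(s) p2, p10 are never visited.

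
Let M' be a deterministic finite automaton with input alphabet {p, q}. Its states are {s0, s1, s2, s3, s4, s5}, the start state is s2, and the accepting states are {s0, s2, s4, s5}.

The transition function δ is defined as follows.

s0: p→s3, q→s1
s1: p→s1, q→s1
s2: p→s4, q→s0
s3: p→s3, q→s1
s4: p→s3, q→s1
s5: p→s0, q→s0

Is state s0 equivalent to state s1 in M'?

No

Reachable states from the start: {s0,s1,s2,s3,s4}. Unreachable: {s5} — drop them.
Initial partition by acceptance: {s0,s2,s4} | {s1,s3}.
Refine {s0,s2,s4} on symbol p: members go to different blocks, giving {s0,s4} and {s2}.
No further refinement is possible. Final partition (3 blocks): {s0,s4} | {s1,s3} | {s2}.
s0 and s1 end up in different blocks, so they are distinguishable. For instance, the string 'ε' is accepted from only s0.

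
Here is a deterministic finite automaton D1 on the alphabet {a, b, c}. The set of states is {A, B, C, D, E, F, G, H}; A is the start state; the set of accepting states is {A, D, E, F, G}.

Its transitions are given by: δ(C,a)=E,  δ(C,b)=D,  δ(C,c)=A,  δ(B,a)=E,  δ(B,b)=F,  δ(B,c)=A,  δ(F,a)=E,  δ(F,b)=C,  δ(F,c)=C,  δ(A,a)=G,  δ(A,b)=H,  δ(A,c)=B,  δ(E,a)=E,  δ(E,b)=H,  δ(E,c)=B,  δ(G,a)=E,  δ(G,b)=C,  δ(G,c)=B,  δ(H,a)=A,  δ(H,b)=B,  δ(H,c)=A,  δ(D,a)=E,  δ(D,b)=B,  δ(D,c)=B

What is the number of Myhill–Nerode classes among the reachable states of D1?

5

Every state is reachable, so we keep all 8.
Start with accepting vs non-accepting: {A,D,E,F,G} | {B,C,H}.
Refine {B,C,H} on symbol b: members go to different blocks, giving {B,C} and {H}.
Split {A,D,E,F,G} by δ(·,b) → {D,F,G} and {A,E}.
On input a, block {A,E} splits into {A} and {E}.
Stable partition: {D,F,G} | {B,C} | {H} | {A} | {E} — 5 equivalence classes.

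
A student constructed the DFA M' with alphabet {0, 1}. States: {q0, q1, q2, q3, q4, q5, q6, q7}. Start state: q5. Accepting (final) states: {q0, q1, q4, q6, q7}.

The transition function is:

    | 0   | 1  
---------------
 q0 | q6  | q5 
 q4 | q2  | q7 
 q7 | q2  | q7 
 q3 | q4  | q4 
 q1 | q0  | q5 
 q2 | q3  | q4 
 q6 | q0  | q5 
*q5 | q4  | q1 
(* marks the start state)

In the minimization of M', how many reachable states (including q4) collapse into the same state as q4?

Start with accepting vs non-accepting: {q0,q1,q4,q6,q7} | {q2,q3,q5}.
Refine {q0,q1,q4,q6,q7} on symbol 0: members go to different blocks, giving {q0,q1,q6} and {q4,q7}.
Refine {q2,q3,q5} on symbol 0: members go to different blocks, giving {q3,q5} and {q2}.
Split {q3,q5} by δ(·,1) → {q3} and {q5}.
No further refinement is possible. Final partition (5 blocks): {q0,q1,q6} | {q3} | {q4,q7} | {q2} | {q5}.
State q4 belongs to the block {q4,q7}, which has 2 states.

2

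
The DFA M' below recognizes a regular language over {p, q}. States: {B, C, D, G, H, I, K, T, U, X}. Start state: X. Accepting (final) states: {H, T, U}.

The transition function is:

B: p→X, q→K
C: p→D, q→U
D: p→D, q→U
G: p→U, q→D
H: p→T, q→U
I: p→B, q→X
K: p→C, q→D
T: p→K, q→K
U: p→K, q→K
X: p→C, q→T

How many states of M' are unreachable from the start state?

4

Starting at X and following transitions, the reachable set is {C, D, K, T, U, X}. That leaves B, G, H, I unreachable — 4 in total.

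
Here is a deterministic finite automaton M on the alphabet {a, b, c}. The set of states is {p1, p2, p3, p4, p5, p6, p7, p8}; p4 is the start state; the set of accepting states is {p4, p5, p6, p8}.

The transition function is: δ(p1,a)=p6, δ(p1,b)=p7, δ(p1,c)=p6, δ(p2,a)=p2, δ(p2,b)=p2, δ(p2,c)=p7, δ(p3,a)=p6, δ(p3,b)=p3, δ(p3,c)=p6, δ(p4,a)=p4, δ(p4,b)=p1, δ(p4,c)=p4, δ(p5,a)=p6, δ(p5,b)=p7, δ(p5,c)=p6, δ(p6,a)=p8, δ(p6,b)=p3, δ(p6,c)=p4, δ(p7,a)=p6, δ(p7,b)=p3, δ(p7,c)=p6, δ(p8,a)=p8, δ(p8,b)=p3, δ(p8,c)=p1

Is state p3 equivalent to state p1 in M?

Reachable states from the start: {p1,p3,p4,p6,p7,p8}. Unreachable: {p2,p5} — drop them.
Start with accepting vs non-accepting: {p4,p6,p8} | {p1,p3,p7}.
On input c, block {p4,p6,p8} splits into {p4,p6} and {p8}.
Refine {p4,p6} on symbol a: members go to different blocks, giving {p4} and {p6}.
The partition is now stable with 4 blocks: {p4} | {p1,p3,p7} | {p8} | {p6}.
p3 and p1 lie in the same block of the stable partition, so they are equivalent — no string distinguishes them.

Yes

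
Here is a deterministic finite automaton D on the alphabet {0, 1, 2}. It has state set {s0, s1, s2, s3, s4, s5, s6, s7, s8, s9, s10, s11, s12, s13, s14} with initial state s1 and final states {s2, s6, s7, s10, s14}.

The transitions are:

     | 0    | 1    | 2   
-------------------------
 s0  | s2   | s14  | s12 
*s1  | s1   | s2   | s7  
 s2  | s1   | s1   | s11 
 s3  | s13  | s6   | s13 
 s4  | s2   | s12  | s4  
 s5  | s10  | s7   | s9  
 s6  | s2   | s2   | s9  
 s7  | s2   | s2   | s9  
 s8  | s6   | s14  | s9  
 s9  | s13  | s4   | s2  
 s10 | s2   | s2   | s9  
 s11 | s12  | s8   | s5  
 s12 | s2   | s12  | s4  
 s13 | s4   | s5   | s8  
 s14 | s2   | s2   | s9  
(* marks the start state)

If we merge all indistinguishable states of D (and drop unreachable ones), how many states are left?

7

States {s0,s3} cannot be reached from the start state, so discard them.
P0 = {s2,s6,s7,s10,s14} | {s1,s4,s5,s8,s9,s11,s12,s13}.
Split {s2,s6,s7,s10,s14} by δ(·,0) → {s6,s7,s10,s14} and {s2}.
On input 0, block {s1,s4,s5,s8,s9,s11,s12,s13} splits into {s1,s9,s11,s13} and {s4,s12} and {s5,s8}.
Refine {s1,s9,s11,s13} on symbol 0: members go to different blocks, giving {s1,s9} and {s11,s13}.
Split {s1,s9} by δ(·,0) → {s1} and {s9}.
The partition is now stable with 7 blocks: {s6,s7,s10,s14} | {s1} | {s2} | {s4,s12} | {s5,s8} | {s11,s13} | {s9}.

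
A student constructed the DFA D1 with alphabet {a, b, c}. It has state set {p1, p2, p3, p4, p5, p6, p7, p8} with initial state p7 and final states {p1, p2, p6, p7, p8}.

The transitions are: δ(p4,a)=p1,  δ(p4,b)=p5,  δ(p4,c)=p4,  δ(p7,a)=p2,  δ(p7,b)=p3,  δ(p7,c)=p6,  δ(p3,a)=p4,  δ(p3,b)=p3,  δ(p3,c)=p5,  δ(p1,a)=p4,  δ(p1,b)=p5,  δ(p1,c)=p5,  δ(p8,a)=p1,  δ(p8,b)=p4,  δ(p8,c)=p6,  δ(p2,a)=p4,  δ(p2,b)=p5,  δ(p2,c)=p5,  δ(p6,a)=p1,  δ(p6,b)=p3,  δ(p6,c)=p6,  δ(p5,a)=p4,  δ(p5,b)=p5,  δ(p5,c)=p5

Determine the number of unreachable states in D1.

No path from p7 leads to p8; the other 7 states are all reachable.

1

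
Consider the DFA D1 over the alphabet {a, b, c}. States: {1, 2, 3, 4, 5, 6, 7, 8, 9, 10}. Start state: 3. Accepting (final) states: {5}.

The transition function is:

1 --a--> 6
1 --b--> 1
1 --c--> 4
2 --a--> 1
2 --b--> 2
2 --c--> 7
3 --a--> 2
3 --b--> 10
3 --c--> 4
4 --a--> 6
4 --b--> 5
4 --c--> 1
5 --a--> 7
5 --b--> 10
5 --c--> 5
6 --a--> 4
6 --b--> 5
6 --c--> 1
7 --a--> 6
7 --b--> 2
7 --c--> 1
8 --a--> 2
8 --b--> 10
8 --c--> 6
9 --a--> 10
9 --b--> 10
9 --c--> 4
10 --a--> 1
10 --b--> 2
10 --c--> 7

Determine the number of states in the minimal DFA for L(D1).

6

First remove the unreachable states {8,9}; 8 states remain.
Start with accepting vs non-accepting: {5} | {1,2,3,4,6,7,10}.
On input b, block {1,2,3,4,6,7,10} splits into {1,2,3,7,10} and {4,6}.
Refine {1,2,3,7,10} on symbol a: members go to different blocks, giving {2,3,10} and {1,7}.
Refine {2,3,10} on symbol a: members go to different blocks, giving {2,10} and {3}.
Split {1,7} by δ(·,b) → {1} and {7}.
Stable partition: {5} | {2,10} | {4,6} | {1} | {3} | {7} — 6 equivalence classes.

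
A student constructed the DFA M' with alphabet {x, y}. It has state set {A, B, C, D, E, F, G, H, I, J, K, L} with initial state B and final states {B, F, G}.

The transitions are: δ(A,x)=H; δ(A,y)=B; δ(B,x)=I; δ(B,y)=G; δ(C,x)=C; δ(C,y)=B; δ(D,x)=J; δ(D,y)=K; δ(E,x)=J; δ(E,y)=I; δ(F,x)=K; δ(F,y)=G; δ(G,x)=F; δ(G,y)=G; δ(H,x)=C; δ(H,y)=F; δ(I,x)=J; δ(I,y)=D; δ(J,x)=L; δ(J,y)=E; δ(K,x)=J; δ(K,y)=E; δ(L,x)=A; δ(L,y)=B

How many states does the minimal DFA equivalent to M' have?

All states are reachable from the start state.
P0 = {B,F,G} | {A,C,D,E,H,I,J,K,L}.
On input x, block {B,F,G} splits into {B,F} and {G}.
On input y, block {A,C,D,E,H,I,J,K,L} splits into {D,E,I,J,K} and {A,C,H,L}.
On input x, block {D,E,I,J,K} splits into {D,E,I,K} and {J}.
Stable partition: {B,F} | {D,E,I,K} | {G} | {A,C,H,L} | {J} — 5 equivalence classes.

5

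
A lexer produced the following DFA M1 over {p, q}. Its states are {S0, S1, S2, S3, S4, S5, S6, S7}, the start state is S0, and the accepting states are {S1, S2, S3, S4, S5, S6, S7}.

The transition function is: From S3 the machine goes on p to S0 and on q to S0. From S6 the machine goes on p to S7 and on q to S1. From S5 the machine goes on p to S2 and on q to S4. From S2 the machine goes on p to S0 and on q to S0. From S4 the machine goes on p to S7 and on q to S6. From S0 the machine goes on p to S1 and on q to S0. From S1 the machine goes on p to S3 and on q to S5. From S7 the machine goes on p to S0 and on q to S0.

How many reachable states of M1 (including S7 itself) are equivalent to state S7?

Start with accepting vs non-accepting: {S1,S2,S3,S4,S5,S6,S7} | {S0}.
On input p, block {S1,S2,S3,S4,S5,S6,S7} splits into {S1,S4,S5,S6} and {S2,S3,S7}.
Stable partition: {S1,S4,S5,S6} | {S0} | {S2,S3,S7} — 3 equivalence classes.
State S7 belongs to the block {S2,S3,S7}, which has 3 states.

3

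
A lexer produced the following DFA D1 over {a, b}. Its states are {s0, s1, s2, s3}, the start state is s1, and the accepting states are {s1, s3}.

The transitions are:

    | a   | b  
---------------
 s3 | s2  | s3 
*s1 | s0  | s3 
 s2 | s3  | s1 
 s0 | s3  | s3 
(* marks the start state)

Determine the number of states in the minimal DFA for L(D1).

2

All states are reachable from the start state.
Initial partition by acceptance: {s1,s3} | {s0,s2}.
Stable partition: {s1,s3} | {s0,s2} — 2 equivalence classes.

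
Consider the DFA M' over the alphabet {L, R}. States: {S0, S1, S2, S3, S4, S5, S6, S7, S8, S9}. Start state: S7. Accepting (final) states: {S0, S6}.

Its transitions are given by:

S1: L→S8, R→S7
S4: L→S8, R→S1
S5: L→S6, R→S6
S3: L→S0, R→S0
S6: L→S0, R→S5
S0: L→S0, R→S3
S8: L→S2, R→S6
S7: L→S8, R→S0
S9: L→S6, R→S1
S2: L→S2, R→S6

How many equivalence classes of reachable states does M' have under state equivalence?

First remove the unreachable states {S1,S4,S9}; 7 states remain.
Start with accepting vs non-accepting: {S0,S6} | {S2,S3,S5,S7,S8}.
Split {S2,S3,S5,S7,S8} by δ(·,L) → {S2,S7,S8} and {S3,S5}.
The partition is now stable with 3 blocks: {S0,S6} | {S2,S7,S8} | {S3,S5}.

3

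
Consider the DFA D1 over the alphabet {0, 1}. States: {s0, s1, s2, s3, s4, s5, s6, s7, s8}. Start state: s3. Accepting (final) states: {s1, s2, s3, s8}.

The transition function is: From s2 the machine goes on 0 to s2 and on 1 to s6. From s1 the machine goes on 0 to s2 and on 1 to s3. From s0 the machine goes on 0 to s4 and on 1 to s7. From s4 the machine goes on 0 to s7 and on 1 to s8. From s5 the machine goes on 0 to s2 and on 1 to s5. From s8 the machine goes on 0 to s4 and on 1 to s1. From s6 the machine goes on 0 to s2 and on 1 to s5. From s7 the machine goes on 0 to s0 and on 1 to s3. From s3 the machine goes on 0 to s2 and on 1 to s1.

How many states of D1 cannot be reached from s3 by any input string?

BFS from s3 reaches {s1, s2, s3, s5, s6}; the 4 state(s) s0, s4, s7, s8 are never visited.

4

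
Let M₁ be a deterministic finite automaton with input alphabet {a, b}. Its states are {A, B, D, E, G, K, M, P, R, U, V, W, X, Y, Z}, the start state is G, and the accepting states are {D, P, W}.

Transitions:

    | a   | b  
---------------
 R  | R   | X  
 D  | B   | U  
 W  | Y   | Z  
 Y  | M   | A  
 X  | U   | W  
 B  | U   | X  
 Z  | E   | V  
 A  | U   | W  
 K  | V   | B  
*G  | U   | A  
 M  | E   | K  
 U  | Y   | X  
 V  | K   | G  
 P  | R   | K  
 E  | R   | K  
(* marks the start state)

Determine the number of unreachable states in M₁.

BFS from G reaches {A, B, E, G, K, M, R, U, V, W, X, Y, Z}; the 2 state(s) D, P are never visited.

2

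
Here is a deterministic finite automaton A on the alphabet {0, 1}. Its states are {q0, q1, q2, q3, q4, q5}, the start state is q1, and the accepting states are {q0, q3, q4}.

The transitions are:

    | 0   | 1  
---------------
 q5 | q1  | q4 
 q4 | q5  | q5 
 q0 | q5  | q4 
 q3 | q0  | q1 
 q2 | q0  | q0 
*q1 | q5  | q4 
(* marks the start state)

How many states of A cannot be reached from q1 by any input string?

3

BFS from q1 reaches {q1, q4, q5}; the 3 state(s) q0, q2, q3 are never visited.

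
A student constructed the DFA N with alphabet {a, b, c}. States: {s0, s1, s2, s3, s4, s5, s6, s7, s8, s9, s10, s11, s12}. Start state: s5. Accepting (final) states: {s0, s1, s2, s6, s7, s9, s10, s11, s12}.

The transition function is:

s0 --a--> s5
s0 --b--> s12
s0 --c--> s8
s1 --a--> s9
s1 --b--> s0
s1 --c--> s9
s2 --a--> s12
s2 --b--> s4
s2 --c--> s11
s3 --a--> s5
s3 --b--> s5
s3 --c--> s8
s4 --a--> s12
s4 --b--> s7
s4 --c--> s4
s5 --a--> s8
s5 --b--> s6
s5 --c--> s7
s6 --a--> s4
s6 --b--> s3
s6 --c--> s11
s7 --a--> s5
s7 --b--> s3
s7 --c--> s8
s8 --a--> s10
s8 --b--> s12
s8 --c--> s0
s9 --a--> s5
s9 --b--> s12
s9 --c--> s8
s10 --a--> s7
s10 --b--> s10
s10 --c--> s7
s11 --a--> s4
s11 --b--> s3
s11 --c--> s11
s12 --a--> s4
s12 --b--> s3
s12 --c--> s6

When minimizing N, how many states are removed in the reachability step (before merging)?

3

BFS from s5 reaches {s0, s3, s4, s5, s6, s7, s8, s10, s11, s12}; the 3 state(s) s1, s2, s9 are never visited.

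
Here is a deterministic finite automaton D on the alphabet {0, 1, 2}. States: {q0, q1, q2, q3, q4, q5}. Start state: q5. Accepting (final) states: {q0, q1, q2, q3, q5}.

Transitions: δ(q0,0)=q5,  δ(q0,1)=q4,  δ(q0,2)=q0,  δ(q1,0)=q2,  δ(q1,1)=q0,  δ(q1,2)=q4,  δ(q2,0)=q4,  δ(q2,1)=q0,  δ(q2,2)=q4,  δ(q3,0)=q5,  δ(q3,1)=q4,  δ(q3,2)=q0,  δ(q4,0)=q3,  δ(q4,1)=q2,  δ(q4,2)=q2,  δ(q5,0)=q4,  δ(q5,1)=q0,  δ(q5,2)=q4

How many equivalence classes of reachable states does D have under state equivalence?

3

States {q1} cannot be reached from the start state, so discard them.
Start with accepting vs non-accepting: {q0,q2,q3,q5} | {q4}.
Refine {q0,q2,q3,q5} on symbol 0: members go to different blocks, giving {q0,q3} and {q2,q5}.
The partition is now stable with 3 blocks: {q0,q3} | {q4} | {q2,q5}.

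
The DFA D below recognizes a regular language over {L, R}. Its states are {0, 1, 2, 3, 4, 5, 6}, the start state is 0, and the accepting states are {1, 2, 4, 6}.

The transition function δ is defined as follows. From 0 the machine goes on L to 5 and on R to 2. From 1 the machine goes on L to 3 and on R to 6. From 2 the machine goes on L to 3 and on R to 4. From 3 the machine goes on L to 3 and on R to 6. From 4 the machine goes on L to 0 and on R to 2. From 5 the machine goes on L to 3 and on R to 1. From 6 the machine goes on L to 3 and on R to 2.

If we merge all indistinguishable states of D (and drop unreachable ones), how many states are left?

Every state is reachable, so we keep all 7.
Start with accepting vs non-accepting: {1,2,4,6} | {0,3,5}.
Stable partition: {1,2,4,6} | {0,3,5} — 2 equivalence classes.

2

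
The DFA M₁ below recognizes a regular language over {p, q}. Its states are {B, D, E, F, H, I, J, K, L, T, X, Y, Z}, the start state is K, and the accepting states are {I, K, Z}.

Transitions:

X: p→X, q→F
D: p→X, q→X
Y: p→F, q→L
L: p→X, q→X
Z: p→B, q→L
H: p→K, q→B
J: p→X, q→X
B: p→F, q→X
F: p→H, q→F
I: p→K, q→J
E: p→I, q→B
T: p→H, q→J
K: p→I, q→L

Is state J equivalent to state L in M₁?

Yes

States {D,E,T,Y,Z} cannot be reached from the start state, so discard them.
Initial partition by acceptance: {I,K} | {B,F,H,J,L,X}.
On input p, block {B,F,H,J,L,X} splits into {B,F,J,L,X} and {H}.
Refine {B,F,J,L,X} on symbol p: members go to different blocks, giving {B,J,L,X} and {F}.
On input p, block {B,J,L,X} splits into {J,L,X} and {B}.
Refine {J,L,X} on symbol q: members go to different blocks, giving {J,L} and {X}.
Stable partition: {I,K} | {J,L} | {H} | {F} | {B} | {X} — 6 equivalence classes.
J and L lie in the same block of the stable partition, so they are equivalent — no string distinguishes them.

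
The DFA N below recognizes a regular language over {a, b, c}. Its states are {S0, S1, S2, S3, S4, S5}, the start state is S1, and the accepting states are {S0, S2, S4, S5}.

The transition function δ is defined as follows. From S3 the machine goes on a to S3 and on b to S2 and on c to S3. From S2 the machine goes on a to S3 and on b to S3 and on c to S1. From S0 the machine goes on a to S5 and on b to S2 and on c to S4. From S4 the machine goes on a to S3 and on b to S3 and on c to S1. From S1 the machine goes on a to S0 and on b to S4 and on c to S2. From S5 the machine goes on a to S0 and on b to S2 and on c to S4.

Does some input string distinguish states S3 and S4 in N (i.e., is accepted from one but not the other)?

Yes

Start with accepting vs non-accepting: {S0,S2,S4,S5} | {S1,S3}.
Refine {S0,S2,S4,S5} on symbol a: members go to different blocks, giving {S0,S5} and {S2,S4}.
On input a, block {S1,S3} splits into {S1} and {S3}.
No further refinement is possible. Final partition (4 blocks): {S0,S5} | {S1} | {S2,S4} | {S3}.
S3 and S4 end up in different blocks, so they are distinguishable. For instance, the string 'ε' is accepted from only S4.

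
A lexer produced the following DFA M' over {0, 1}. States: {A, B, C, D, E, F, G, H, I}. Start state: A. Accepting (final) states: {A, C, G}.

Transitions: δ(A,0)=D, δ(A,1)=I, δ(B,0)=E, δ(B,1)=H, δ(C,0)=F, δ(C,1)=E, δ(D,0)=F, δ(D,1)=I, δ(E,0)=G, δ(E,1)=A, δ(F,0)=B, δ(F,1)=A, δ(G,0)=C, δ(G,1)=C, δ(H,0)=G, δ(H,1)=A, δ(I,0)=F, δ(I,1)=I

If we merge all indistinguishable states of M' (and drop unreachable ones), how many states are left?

7

P0 = {A,C,G} | {B,D,E,F,H,I}.
On input 0, block {A,C,G} splits into {A,C} and {G}.
Split {B,D,E,F,H,I} by δ(·,0) → {B,D,F,I} and {E,H}.
Split {A,C} by δ(·,1) → {A} and {C}.
Refine {B,D,F,I} on symbol 0: members go to different blocks, giving {D,F,I} and {B}.
On input 0, block {D,F,I} splits into {D,I} and {F}.
No further refinement is possible. Final partition (7 blocks): {A} | {D,I} | {G} | {E,H} | {C} | {B} | {F}.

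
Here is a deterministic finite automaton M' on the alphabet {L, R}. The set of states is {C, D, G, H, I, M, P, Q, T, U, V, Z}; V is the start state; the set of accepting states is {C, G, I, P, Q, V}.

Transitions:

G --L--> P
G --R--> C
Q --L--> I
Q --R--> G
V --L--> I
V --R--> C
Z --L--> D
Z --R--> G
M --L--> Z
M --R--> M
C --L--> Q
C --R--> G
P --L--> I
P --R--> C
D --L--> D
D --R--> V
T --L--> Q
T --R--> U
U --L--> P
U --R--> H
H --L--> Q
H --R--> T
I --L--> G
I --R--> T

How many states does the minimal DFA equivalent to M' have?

States {D,M,Z} cannot be reached from the start state, so discard them.
Start with accepting vs non-accepting: {C,G,I,P,Q,V} | {H,T,U}.
On input R, block {C,G,I,P,Q,V} splits into {C,G,P,Q,V} and {I}.
On input L, block {C,G,P,Q,V} splits into {P,Q,V} and {C,G}.
The partition is now stable with 4 blocks: {P,Q,V} | {H,T,U} | {I} | {C,G}.

4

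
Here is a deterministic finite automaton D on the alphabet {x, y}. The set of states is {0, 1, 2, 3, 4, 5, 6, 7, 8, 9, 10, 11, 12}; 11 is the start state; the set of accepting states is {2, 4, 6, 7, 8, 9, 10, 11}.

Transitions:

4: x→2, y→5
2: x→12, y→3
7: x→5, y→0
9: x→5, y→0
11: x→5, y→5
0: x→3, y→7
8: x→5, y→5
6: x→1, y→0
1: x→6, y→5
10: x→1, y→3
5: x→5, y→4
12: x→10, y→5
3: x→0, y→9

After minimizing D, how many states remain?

7

States {8} cannot be reached from the start state, so discard them.
Start with accepting vs non-accepting: {2,4,6,7,9,10,11} | {0,1,3,5,12}.
Split {2,4,6,7,9,10,11} by δ(·,x) → {2,6,7,9,10,11} and {4}.
Split {0,1,3,5,12} by δ(·,x) → {0,3,5} and {1,12}.
Split {2,6,7,9,10,11} by δ(·,x) → {2,6,10} and {7,9,11}.
Split {0,3,5} by δ(·,y) → {0,3} and {5}.
Split {7,9,11} by δ(·,y) → {7,9} and {11}.
Stable partition: {2,6,10} | {0,3} | {4} | {1,12} | {7,9} | {5} | {11} — 7 equivalence classes.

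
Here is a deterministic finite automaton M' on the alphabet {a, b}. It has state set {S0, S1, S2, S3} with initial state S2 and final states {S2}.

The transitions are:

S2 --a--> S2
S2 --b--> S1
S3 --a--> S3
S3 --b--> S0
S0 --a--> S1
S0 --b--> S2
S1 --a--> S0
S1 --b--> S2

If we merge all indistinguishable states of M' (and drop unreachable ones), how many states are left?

First remove the unreachable states {S3}; 3 states remain.
P0 = {S2} | {S0,S1}.
No further refinement is possible. Final partition (2 blocks): {S2} | {S0,S1}.

2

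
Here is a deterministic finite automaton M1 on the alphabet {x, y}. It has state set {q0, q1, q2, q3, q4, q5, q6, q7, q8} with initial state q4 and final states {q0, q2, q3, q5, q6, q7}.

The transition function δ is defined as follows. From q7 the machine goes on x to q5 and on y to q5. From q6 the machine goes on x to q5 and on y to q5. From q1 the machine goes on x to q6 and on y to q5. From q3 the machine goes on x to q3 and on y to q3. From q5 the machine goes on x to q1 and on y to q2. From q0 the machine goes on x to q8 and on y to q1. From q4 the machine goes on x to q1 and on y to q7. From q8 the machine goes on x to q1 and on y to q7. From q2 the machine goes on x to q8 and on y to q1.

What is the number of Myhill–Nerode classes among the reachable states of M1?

5

States {q0,q3} cannot be reached from the start state, so discard them.
Initial partition by acceptance: {q2,q5,q6,q7} | {q1,q4,q8}.
Refine {q2,q5,q6,q7} on symbol x: members go to different blocks, giving {q2,q5} and {q6,q7}.
Split {q2,q5} by δ(·,y) → {q2} and {q5}.
Refine {q1,q4,q8} on symbol x: members go to different blocks, giving {q4,q8} and {q1}.
No further refinement is possible. Final partition (5 blocks): {q2} | {q4,q8} | {q6,q7} | {q5} | {q1}.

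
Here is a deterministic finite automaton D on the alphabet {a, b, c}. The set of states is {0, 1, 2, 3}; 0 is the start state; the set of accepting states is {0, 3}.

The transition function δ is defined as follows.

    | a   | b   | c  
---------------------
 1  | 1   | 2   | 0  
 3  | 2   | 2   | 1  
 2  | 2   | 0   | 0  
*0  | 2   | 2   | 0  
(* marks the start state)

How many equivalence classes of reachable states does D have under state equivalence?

2

States {1,3} cannot be reached from the start state, so discard them.
Start with accepting vs non-accepting: {0} | {2}.
No further refinement is possible. Final partition (2 blocks): {0} | {2}.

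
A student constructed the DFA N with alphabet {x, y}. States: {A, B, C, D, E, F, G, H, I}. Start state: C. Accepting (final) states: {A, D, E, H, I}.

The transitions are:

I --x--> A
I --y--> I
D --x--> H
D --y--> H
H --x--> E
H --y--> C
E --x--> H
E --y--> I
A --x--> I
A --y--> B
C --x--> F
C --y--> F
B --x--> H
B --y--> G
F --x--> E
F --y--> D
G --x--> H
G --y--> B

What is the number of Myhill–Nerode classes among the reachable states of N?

8

P0 = {A,D,E,H,I} | {B,C,F,G}.
On input y, block {A,D,E,H,I} splits into {D,E,I} and {A,H}.
Refine {D,E,I} on symbol y: members go to different blocks, giving {E,I} and {D}.
On input x, block {B,C,F,G} splits into {B,G} and {C} and {F}.
Split {A,H} by δ(·,y) → {A} and {H}.
Refine {E,I} on symbol x: members go to different blocks, giving {E} and {I}.
The partition is now stable with 8 blocks: {E} | {B,G} | {A} | {D} | {C} | {F} | {H} | {I}.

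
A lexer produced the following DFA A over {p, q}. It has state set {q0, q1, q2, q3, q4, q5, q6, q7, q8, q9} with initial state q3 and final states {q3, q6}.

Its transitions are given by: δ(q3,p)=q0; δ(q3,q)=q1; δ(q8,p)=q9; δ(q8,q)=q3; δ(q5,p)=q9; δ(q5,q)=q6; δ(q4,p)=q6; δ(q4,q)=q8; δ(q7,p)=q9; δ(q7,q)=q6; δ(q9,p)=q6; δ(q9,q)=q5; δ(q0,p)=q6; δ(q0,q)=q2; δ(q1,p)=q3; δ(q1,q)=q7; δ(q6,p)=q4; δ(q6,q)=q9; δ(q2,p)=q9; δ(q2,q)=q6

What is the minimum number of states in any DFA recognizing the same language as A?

All states are reachable from the start state.
P0 = {q3,q6} | {q0,q1,q2,q4,q5,q7,q8,q9}.
Refine {q0,q1,q2,q4,q5,q7,q8,q9} on symbol p: members go to different blocks, giving {q0,q1,q4,q9} and {q2,q5,q7,q8}.
The partition is now stable with 3 blocks: {q3,q6} | {q0,q1,q4,q9} | {q2,q5,q7,q8}.

3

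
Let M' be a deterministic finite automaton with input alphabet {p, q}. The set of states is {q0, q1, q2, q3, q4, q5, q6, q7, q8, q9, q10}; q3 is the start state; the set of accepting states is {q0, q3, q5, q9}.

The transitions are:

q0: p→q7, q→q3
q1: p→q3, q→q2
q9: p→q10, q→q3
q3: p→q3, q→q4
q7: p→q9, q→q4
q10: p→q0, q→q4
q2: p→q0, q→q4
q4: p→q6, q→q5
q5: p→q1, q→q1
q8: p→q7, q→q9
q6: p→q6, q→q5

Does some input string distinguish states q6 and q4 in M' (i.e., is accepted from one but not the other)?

First remove the unreachable states {q8}; 10 states remain.
Initial partition by acceptance: {q0,q3,q5,q9} | {q1,q2,q4,q6,q7,q10}.
On input p, block {q0,q3,q5,q9} splits into {q0,q5,q9} and {q3}.
Refine {q0,q5,q9} on symbol q: members go to different blocks, giving {q0,q9} and {q5}.
Split {q1,q2,q4,q6,q7,q10} by δ(·,p) → {q2,q7,q10} and {q4,q6} and {q1}.
Stable partition: {q0,q9} | {q2,q7,q10} | {q3} | {q5} | {q4,q6} | {q1} — 6 equivalence classes.
q6 and q4 lie in the same block of the stable partition, so they are equivalent — no string distinguishes them.

No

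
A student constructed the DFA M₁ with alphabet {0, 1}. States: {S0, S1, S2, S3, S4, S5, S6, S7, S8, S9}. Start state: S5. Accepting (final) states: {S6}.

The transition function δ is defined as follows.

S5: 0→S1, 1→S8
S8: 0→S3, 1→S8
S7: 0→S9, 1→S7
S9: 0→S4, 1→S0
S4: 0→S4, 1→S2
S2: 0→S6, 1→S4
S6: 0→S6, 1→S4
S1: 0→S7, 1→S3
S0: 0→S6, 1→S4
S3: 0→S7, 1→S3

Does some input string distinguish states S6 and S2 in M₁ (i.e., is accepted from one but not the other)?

Yes

Initial partition by acceptance: {S6} | {S0,S1,S2,S3,S4,S5,S7,S8,S9}.
On input 0, block {S0,S1,S2,S3,S4,S5,S7,S8,S9} splits into {S1,S3,S4,S5,S7,S8,S9} and {S0,S2}.
Refine {S1,S3,S4,S5,S7,S8,S9} on symbol 1: members go to different blocks, giving {S1,S3,S5,S7,S8} and {S4,S9}.
Refine {S1,S3,S5,S7,S8} on symbol 0: members go to different blocks, giving {S1,S3,S5,S8} and {S7}.
Refine {S1,S3,S5,S8} on symbol 0: members go to different blocks, giving {S1,S3} and {S5,S8}.
No further refinement is possible. Final partition (6 blocks): {S6} | {S1,S3} | {S0,S2} | {S4,S9} | {S7} | {S5,S8}.
S6 and S2 end up in different blocks, so they are distinguishable. For instance, the string 'ε' is accepted from only S6.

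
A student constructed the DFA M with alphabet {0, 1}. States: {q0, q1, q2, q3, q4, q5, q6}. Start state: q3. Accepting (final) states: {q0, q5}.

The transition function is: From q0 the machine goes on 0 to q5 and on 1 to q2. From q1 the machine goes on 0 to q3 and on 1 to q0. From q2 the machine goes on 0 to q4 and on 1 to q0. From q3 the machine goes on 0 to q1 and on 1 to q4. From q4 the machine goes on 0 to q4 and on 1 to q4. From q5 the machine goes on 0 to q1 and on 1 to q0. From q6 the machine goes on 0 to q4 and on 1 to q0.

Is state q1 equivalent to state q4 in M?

No

States {q6} cannot be reached from the start state, so discard them.
Initial partition by acceptance: {q0,q5} | {q1,q2,q3,q4}.
On input 0, block {q0,q5} splits into {q0} and {q5}.
Refine {q1,q2,q3,q4} on symbol 1: members go to different blocks, giving {q1,q2} and {q3,q4}.
Split {q3,q4} by δ(·,0) → {q3} and {q4}.
Refine {q1,q2} on symbol 0: members go to different blocks, giving {q1} and {q2}.
The partition is now stable with 6 blocks: {q0} | {q1} | {q5} | {q3} | {q4} | {q2}.
q1 and q4 end up in different blocks, so they are distinguishable. For instance, the string '1' is accepted from only q1.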